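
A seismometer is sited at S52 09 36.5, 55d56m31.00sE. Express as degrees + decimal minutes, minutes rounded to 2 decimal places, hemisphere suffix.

52° 9.61′ S, 55° 56.52′ E

φ: 9 + 36.5/60 = 9.6083′
λ: 56 + 31/60 = 56.5167′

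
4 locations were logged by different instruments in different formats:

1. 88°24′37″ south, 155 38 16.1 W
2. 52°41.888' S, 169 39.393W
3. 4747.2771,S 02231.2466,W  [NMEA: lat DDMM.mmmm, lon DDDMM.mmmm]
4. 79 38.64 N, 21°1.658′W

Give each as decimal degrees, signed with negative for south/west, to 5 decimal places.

1. -88.41028, -155.63781
2. -52.69813, -169.65655
3. -47.78795, -22.52078
4. 79.64400, -21.02763

Point 1:
  φ: 88° + 24/60 + 37/3600 = 88 + 0.400000 + 0.010278 = 88.410278
  hemisphere S, so the sign is −
  λ: 155° + 38/60 + 16.1/3600 = 155 + 0.633333 + 0.004472 = 155.637806
  hemisphere W, so the sign is −
Point 2:
  Latitude: 52 + 41.888/60 = 52.698133
  S → negative
  λ: 39.393′ = 0.656550°; total 169.656550
  W ⇒ negate
Point 3:
  φ: split at 2 digits → 47° and 47.2771′; 47 + 47.2771/60 = 47.787952
  S ⇒ negate
  λ: split at 3 digits → 022° and 31.2466′; 22 + 31.2466/60 = 22.520777
  hemisphere W, so the sign is −
Point 4:
  φ: 38.64′ = 0.644000°; total 79.644000
  N ⇒ keep positive
  Lon: 21 + 1.658/60 = 21.027633
  W → negative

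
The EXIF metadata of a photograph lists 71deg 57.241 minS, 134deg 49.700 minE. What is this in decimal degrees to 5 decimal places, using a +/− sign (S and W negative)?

-71.95402, 134.82833

φ: 71 + 57.241/60 = 71.954017
S → negative
λ: 49.7′ = 0.828333°; total 134.828333
E ⇒ keep positive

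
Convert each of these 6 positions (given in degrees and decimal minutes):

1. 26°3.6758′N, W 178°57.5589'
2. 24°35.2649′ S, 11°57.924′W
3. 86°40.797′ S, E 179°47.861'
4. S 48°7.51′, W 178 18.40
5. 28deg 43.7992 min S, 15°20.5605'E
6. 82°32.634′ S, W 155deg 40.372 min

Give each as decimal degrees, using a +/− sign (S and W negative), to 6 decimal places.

Point 1:
  Lat: 26 + 3.6758/60 = 26.0612633
  N → positive
  Lon: 178 + 57.5589/60 = 178.9593150
  W ⇒ negate
Point 2:
  Lat: 35.2649′ = 0.587748°; total 24.5877483
  hemisphere S, so the sign is −
  Lon: 57.924′ = 0.965400°; total 11.9654000
  hemisphere W, so the sign is −
Point 3:
  φ: 40.797′ = 0.679950°; total 86.6799500
  S ⇒ negate
  λ: 179 + 47.861/60 = 179.7976833
  E ⇒ keep positive
Point 4:
  Latitude: 7.51′ = 0.125167°; total 48.1251667
  S → negative
  Longitude: 178 + 18.4/60 = 178.3066667
  W ⇒ negate
Point 5:
  Latitude: 28 + 43.7992/60 = 28.7299867
  hemisphere S, so the sign is −
  Lon: 20.5605′ = 0.342675°; total 15.3426750
  E → positive
Point 6:
  Lat: 32.634′ = 0.543900°; total 82.5439000
  S → negative
  Longitude: 155 + 40.372/60 = 155.6728667
  hemisphere W, so the sign is −

1. 26.061263, -178.959315
2. -24.587748, -11.965400
3. -86.679950, 179.797683
4. -48.125167, -178.306667
5. -28.729987, 15.342675
6. -82.543900, -155.672867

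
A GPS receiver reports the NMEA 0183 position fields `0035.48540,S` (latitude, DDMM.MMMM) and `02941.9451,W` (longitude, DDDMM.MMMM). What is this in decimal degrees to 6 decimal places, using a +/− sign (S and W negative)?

Latitude: split at 2 digits → 00° and 35.4854′; 0 + 35.4854/60 = 0.5914233
hemisphere S, so the sign is −
λ: degrees = first 3 digits = 29, minutes = 41.9451; 29 + 41.9451/60 = 29.6990850
W ⇒ negate

-0.591423, -29.699085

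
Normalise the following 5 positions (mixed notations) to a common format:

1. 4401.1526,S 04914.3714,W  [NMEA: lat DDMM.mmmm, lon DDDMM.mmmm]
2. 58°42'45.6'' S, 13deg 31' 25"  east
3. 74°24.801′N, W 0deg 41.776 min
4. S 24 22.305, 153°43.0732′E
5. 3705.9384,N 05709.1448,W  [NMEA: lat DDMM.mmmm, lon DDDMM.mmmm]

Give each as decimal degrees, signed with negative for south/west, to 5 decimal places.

Point 1:
  φ: split at 2 digits → 44° and 1.1526′; 44 + 1.1526/60 = 44.019210
  S → negative
  Longitude: degrees = first 3 digits = 49, minutes = 14.3714; 49 + 14.3714/60 = 49.239523
  W → negative
Point 2:
  Latitude: 58° + 42/60 + 45.6/3600 = 58 + 0.700000 + 0.012667 = 58.712667
  S → negative
  λ: 13° + 31/60 + 25/3600 = 13 + 0.516667 + 0.006944 = 13.523611
  E ⇒ keep positive
Point 3:
  φ: 24.801′ = 0.413350°; total 74.413350
  N ⇒ keep positive
  Lon: 41.776′ = 0.696267°; total 0.696267
  hemisphere W, so the sign is −
Point 4:
  φ: 22.305′ = 0.371750°; total 24.371750
  hemisphere S, so the sign is −
  λ: 43.0732′ = 0.717887°; total 153.717887
  E → positive
Point 5:
  φ: split at 2 digits → 37° and 5.9384′; 37 + 5.9384/60 = 37.098973
  N ⇒ keep positive
  λ: degrees = first 3 digits = 57, minutes = 9.1448; 57 + 9.1448/60 = 57.152413
  W → negative

1. -44.01921, -49.23952
2. -58.71267, 13.52361
3. 74.41335, -0.69627
4. -24.37175, 153.71789
5. 37.09897, -57.15241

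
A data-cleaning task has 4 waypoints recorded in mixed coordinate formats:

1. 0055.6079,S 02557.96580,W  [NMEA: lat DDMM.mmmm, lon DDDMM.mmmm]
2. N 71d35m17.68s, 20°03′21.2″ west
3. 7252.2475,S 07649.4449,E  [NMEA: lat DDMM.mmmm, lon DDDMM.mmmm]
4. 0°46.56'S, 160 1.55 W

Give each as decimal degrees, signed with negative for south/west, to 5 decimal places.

1. -0.92680, -25.96610
2. 71.58824, -20.05589
3. -72.87079, 76.82408
4. -0.77600, -160.02583

Point 1:
  Latitude: split at 2 digits → 00° and 55.6079′; 0 + 55.6079/60 = 0.926798
  S → negative
  Lon: degrees = first 3 digits = 25, minutes = 57.9658; 25 + 57.9658/60 = 25.966097
  W ⇒ negate
Point 2:
  Latitude: 35′ + 17.68″ = 35.29467′; 71 + 35.29467/60 = 71.588244
  N ⇒ keep positive
  λ: 20 + 3/60 + 21.2/3600 = 20.055889
  W → negative
Point 3:
  Latitude: split at 2 digits → 72° and 52.2475′; 72 + 52.2475/60 = 72.870792
  S ⇒ negate
  Lon: split at 3 digits → 076° and 49.4449′; 76 + 49.4449/60 = 76.824082
  E → positive
Point 4:
  Lat: 46.56′ = 0.776000°; total 0.776000
  S ⇒ negate
  λ: 160 + 1.55/60 = 160.025833
  W → negative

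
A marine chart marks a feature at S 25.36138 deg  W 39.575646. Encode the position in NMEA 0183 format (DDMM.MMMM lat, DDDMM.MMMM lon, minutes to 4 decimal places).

φ: 25° + 0.361380 × 60 = 25° 21.682800′
Lon: fractional part 0.575646 → 34.538760 minutes

2521.6828,S / 03934.5388,W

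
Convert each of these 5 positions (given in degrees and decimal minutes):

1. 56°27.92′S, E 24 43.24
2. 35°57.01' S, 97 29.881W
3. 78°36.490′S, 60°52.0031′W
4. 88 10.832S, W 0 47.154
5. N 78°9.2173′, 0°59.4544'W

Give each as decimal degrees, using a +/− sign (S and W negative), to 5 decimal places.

Point 1:
  Lat: 27.92′ = 0.465333°; total 56.465333
  hemisphere S, so the sign is −
  λ: 24 + 43.24/60 = 24.720667
  E ⇒ keep positive
Point 2:
  Lat: 57.01′ = 0.950167°; total 35.950167
  S → negative
  Longitude: 97 + 29.881/60 = 97.498017
  W ⇒ negate
Point 3:
  Lat: 36.49′ = 0.608167°; total 78.608167
  S ⇒ negate
  Longitude: 52.0031′ = 0.866718°; total 60.866718
  W → negative
Point 4:
  Latitude: 88 + 10.832/60 = 88.180533
  S → negative
  Lon: 47.154′ = 0.785900°; total 0.785900
  hemisphere W, so the sign is −
Point 5:
  Lat: 78 + 9.2173/60 = 78.153622
  N → positive
  Longitude: 59.4544′ = 0.990907°; total 0.990907
  W → negative

1. -56.46533, 24.72067
2. -35.95017, -97.49802
3. -78.60817, -60.86672
4. -88.18053, -0.78590
5. 78.15362, -0.99091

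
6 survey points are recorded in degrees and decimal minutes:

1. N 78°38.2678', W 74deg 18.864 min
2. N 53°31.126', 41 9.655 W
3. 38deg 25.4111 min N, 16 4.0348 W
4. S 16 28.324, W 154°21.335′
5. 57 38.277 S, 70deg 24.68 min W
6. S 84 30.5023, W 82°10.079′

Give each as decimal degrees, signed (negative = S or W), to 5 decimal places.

1. 78.63780, -74.31440
2. 53.51877, -41.16092
3. 38.42352, -16.06725
4. -16.47207, -154.35558
5. -57.63795, -70.41133
6. -84.50837, -82.16798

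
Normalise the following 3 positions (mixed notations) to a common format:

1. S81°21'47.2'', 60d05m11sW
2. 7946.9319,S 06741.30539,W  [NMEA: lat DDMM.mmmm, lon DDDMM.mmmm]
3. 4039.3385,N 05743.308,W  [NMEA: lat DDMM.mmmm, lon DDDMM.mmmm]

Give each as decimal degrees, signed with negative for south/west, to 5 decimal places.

Point 1:
  Lat: 21′ + 47.2″ = 21.78667′; 81 + 21.78667/60 = 81.363111
  S → negative
  λ: 60° + 5/60 + 11/3600 = 60 + 0.083333 + 0.003056 = 60.086389
  hemisphere W, so the sign is −
Point 2:
  φ: degrees = first 2 digits = 79, minutes = 46.9319; 79 + 46.9319/60 = 79.782198
  S ⇒ negate
  λ: degrees = first 3 digits = 67, minutes = 41.30539; 67 + 41.30539/60 = 67.688423
  hemisphere W, so the sign is −
Point 3:
  Latitude: split at 2 digits → 40° and 39.3385′; 40 + 39.3385/60 = 40.655642
  N → positive
  Longitude: split at 3 digits → 057° and 43.308′; 57 + 43.308/60 = 57.721800
  W → negative

1. -81.36311, -60.08639
2. -79.78220, -67.68842
3. 40.65564, -57.72180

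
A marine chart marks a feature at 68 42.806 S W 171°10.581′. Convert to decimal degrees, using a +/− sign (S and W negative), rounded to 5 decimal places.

Latitude: 42.806′ = 0.713433°; total 68.713433
S ⇒ negate
λ: 171 + 10.581/60 = 171.176350
hemisphere W, so the sign is −

-68.71343, -171.17635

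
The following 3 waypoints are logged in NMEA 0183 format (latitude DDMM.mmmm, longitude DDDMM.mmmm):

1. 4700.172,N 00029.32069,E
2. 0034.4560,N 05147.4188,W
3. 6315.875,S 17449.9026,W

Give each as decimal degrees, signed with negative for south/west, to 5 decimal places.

1. 47.00287, 0.48868
2. 0.57427, -51.79031
3. -63.26458, -174.83171

Point 1:
  φ: degrees = first 2 digits = 47, minutes = 0.172; 47 + 0.172/60 = 47.002867
  N → positive
  Lon: split at 3 digits → 000° and 29.32069′; 0 + 29.32069/60 = 0.488678
  E → positive
Point 2:
  Lat: split at 2 digits → 00° and 34.456′; 0 + 34.456/60 = 0.574267
  N → positive
  λ: degrees = first 3 digits = 51, minutes = 47.4188; 51 + 47.4188/60 = 51.790313
  hemisphere W, so the sign is −
Point 3:
  Latitude: split at 2 digits → 63° and 15.875′; 63 + 15.875/60 = 63.264583
  S ⇒ negate
  Longitude: degrees = first 3 digits = 174, minutes = 49.9026; 174 + 49.9026/60 = 174.831710
  W → negative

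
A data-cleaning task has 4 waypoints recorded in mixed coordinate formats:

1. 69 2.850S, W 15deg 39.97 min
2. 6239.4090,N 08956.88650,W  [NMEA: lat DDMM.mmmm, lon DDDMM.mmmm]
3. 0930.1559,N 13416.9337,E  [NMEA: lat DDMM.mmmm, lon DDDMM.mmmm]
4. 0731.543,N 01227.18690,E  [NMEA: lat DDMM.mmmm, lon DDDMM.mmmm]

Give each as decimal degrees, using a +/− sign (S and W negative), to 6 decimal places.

1. -69.047500, -15.666167
2. 62.656817, -89.948108
3. 9.502598, 134.282228
4. 7.525717, 12.453115

Point 1:
  Lat: 2.85′ = 0.047500°; total 69.0475000
  S ⇒ negate
  Longitude: 15 + 39.97/60 = 15.6661667
  hemisphere W, so the sign is −
Point 2:
  Latitude: split at 2 digits → 62° and 39.409′; 62 + 39.409/60 = 62.6568167
  N → positive
  Lon: split at 3 digits → 089° and 56.8865′; 89 + 56.8865/60 = 89.9481083
  W → negative
Point 3:
  Latitude: split at 2 digits → 09° and 30.1559′; 9 + 30.1559/60 = 9.5025983
  N ⇒ keep positive
  Lon: degrees = first 3 digits = 134, minutes = 16.9337; 134 + 16.9337/60 = 134.2822283
  E ⇒ keep positive
Point 4:
  Lat: split at 2 digits → 07° and 31.543′; 7 + 31.543/60 = 7.5257167
  N ⇒ keep positive
  λ: degrees = first 3 digits = 12, minutes = 27.1869; 12 + 27.1869/60 = 12.4531150
  E ⇒ keep positive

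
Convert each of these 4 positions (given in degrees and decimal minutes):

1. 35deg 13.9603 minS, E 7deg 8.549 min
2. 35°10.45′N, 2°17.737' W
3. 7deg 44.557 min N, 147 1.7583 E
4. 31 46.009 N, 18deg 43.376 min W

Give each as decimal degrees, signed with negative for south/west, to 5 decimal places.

Point 1:
  Latitude: 35 + 13.9603/60 = 35.232672
  S → negative
  Lon: 8.549′ = 0.142483°; total 7.142483
  E ⇒ keep positive
Point 2:
  φ: 10.45′ = 0.174167°; total 35.174167
  N → positive
  λ: 2 + 17.737/60 = 2.295617
  W → negative
Point 3:
  Lat: 44.557′ = 0.742617°; total 7.742617
  N ⇒ keep positive
  λ: 1.7583′ = 0.029305°; total 147.029305
  E → positive
Point 4:
  φ: 31 + 46.009/60 = 31.766817
  N → positive
  Longitude: 43.376′ = 0.722933°; total 18.722933
  W → negative

1. -35.23267, 7.14248
2. 35.17417, -2.29562
3. 7.74262, 147.02931
4. 31.76682, -18.72293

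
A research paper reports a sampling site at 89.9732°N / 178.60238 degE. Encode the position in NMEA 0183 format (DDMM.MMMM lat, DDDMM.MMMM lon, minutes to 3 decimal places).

8958.392,N / 17836.143,E

Lat: fractional part 0.973200 → 58.39200 minutes
Longitude: minutes = (178.602380 − 178) × 60 = 36.14280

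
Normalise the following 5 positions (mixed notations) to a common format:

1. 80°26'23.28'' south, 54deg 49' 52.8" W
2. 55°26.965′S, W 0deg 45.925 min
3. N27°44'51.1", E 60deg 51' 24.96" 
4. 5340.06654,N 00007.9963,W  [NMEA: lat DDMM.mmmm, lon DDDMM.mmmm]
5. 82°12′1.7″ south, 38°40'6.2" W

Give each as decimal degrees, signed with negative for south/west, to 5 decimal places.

Point 1:
  φ: 26′ + 23.28″ = 26.38800′; 80 + 26.38800/60 = 80.439800
  S → negative
  λ: 54 + 49/60 + 52.8/3600 = 54.831333
  W ⇒ negate
Point 2:
  φ: 26.965′ = 0.449417°; total 55.449417
  S ⇒ negate
  Longitude: 0 + 45.925/60 = 0.765417
  W ⇒ negate
Point 3:
  Lat: 44′ + 51.1″ = 44.85167′; 27 + 44.85167/60 = 27.747528
  N ⇒ keep positive
  Lon: 51′ + 24.96″ = 51.41600′; 60 + 51.41600/60 = 60.856933
  E ⇒ keep positive
Point 4:
  φ: degrees = first 2 digits = 53, minutes = 40.06654; 53 + 40.06654/60 = 53.667776
  N → positive
  λ: split at 3 digits → 000° and 7.9963′; 0 + 7.9963/60 = 0.133272
  W → negative
Point 5:
  Lat: 82 + 12/60 + 1.7/3600 = 82.200472
  hemisphere S, so the sign is −
  λ: 38° + 40/60 + 6.2/3600 = 38 + 0.666667 + 0.001722 = 38.668389
  hemisphere W, so the sign is −

1. -80.43980, -54.83133
2. -55.44942, -0.76542
3. 27.74753, 60.85693
4. 53.66778, -0.13327
5. -82.20047, -38.66839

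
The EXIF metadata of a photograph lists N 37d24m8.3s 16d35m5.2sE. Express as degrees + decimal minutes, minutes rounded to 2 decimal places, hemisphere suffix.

37° 24.14′ N, 16° 35.09′ E

φ: seconds/60 = 0.13833; minutes = 24 + 0.13833 = 24.1383
Lon: 35 + 5.2/60 = 35.0867′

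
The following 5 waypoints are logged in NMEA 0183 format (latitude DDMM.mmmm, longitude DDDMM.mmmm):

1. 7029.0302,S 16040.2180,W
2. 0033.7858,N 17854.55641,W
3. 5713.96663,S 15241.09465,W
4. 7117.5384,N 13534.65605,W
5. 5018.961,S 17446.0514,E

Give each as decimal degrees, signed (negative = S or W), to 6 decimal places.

1. -70.483837, -160.670300
2. 0.563097, -178.909274
3. -57.232777, -152.684911
4. 71.292307, -135.577601
5. -50.316017, 174.767523

Point 1:
  Latitude: split at 2 digits → 70° and 29.0302′; 70 + 29.0302/60 = 70.4838367
  S → negative
  Longitude: degrees = first 3 digits = 160, minutes = 40.218; 160 + 40.218/60 = 160.6703000
  W ⇒ negate
Point 2:
  Lat: split at 2 digits → 00° and 33.7858′; 0 + 33.7858/60 = 0.5630967
  N → positive
  Longitude: split at 3 digits → 178° and 54.55641′; 178 + 54.55641/60 = 178.9092735
  W → negative
Point 3:
  φ: split at 2 digits → 57° and 13.96663′; 57 + 13.96663/60 = 57.2327772
  hemisphere S, so the sign is −
  Longitude: split at 3 digits → 152° and 41.09465′; 152 + 41.09465/60 = 152.6849108
  W ⇒ negate
Point 4:
  φ: degrees = first 2 digits = 71, minutes = 17.5384; 71 + 17.5384/60 = 71.2923067
  N ⇒ keep positive
  λ: degrees = first 3 digits = 135, minutes = 34.65605; 135 + 34.65605/60 = 135.5776008
  W → negative
Point 5:
  Lat: degrees = first 2 digits = 50, minutes = 18.961; 50 + 18.961/60 = 50.3160167
  S → negative
  Longitude: split at 3 digits → 174° and 46.0514′; 174 + 46.0514/60 = 174.7675233
  E ⇒ keep positive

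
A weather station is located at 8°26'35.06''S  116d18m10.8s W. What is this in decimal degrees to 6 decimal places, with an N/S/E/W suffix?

Latitude: 8 + 26/60 + 35.06/3600 = 8.4430722
Longitude: 116 + 18/60 + 10.8/3600 = 116.3030000

8.443072° S, 116.303000° W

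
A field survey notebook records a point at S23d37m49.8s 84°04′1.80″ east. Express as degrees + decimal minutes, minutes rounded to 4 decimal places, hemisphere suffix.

Latitude: seconds/60 = 0.83000; minutes = 37 + 0.83000 = 37.830000
Lon: 4 + 1.8/60 = 4.030000′

23° 37.8300′ S, 84° 4.0300′ E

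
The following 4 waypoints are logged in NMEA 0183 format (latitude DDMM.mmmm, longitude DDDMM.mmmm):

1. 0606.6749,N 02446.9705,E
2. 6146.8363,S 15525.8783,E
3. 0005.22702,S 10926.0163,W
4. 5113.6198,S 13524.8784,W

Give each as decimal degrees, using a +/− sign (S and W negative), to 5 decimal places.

1. 6.11125, 24.78284
2. -61.78061, 155.43131
3. -0.08712, -109.43361
4. -51.22700, -135.41464

Point 1:
  Lat: degrees = first 2 digits = 6, minutes = 6.6749; 6 + 6.6749/60 = 6.111248
  N ⇒ keep positive
  Longitude: degrees = first 3 digits = 24, minutes = 46.9705; 24 + 46.9705/60 = 24.782842
  E ⇒ keep positive
Point 2:
  φ: split at 2 digits → 61° and 46.8363′; 61 + 46.8363/60 = 61.780605
  S → negative
  Lon: split at 3 digits → 155° and 25.8783′; 155 + 25.8783/60 = 155.431305
  E ⇒ keep positive
Point 3:
  Latitude: degrees = first 2 digits = 0, minutes = 5.22702; 0 + 5.22702/60 = 0.087117
  S → negative
  Longitude: split at 3 digits → 109° and 26.0163′; 109 + 26.0163/60 = 109.433605
  hemisphere W, so the sign is −
Point 4:
  Lat: split at 2 digits → 51° and 13.6198′; 51 + 13.6198/60 = 51.226997
  S → negative
  Longitude: split at 3 digits → 135° and 24.8784′; 135 + 24.8784/60 = 135.414640
  hemisphere W, so the sign is −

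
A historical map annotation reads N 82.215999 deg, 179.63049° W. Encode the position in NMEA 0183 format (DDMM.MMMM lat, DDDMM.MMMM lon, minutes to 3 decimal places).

8212.960,N / 17937.829,W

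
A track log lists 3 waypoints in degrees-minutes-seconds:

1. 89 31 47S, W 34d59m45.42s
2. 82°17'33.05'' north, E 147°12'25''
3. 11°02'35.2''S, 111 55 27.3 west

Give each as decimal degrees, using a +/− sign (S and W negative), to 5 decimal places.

Point 1:
  Latitude: 31′ + 47″ = 31.78333′; 89 + 31.78333/60 = 89.529722
  S ⇒ negate
  Longitude: 59′ + 45.42″ = 59.75700′; 34 + 59.75700/60 = 34.995950
  W → negative
Point 2:
  Lat: 82 + 17/60 + 33.05/3600 = 82.292514
  N ⇒ keep positive
  λ: 12′ + 25″ = 12.41667′; 147 + 12.41667/60 = 147.206944
  E → positive
Point 3:
  Latitude: 11° + 2/60 + 35.2/3600 = 11 + 0.033333 + 0.009778 = 11.043111
  S → negative
  Longitude: 55′ + 27.3″ = 55.45500′; 111 + 55.45500/60 = 111.924250
  W ⇒ negate

1. -89.52972, -34.99595
2. 82.29251, 147.20694
3. -11.04311, -111.92425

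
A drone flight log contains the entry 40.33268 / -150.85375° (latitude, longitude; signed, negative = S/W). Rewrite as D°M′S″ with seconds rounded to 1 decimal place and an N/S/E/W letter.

φ: 0.332680 × 60 = 19.96080′ → 19′, remainder × 60 = 57.648″
Longitude is negative → W; |value| = 150.853750
λ: 0.853750 × 60 = 51.22500′ → 51′, remainder × 60 = 13.500″

40°19′57.6″ N, 150°51′13.5″ W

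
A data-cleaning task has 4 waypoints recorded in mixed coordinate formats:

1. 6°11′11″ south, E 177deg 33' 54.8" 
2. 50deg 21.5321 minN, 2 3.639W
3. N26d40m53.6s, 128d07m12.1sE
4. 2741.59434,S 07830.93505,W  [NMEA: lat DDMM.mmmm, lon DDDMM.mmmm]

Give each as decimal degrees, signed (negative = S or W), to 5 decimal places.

1. -6.18639, 177.56522
2. 50.35887, -2.06065
3. 26.68156, 128.12003
4. -27.69324, -78.51558

Point 1:
  Lat: 6° + 11/60 + 11/3600 = 6 + 0.183333 + 0.003056 = 6.186389
  S ⇒ negate
  Longitude: 177 + 33/60 + 54.8/3600 = 177.565222
  E → positive
Point 2:
  Latitude: 21.5321′ = 0.358868°; total 50.358868
  N → positive
  Lon: 2 + 3.639/60 = 2.060650
  W → negative
Point 3:
  φ: 26° + 40/60 + 53.6/3600 = 26 + 0.666667 + 0.014889 = 26.681556
  N → positive
  Longitude: 128° + 7/60 + 12.1/3600 = 128 + 0.116667 + 0.003361 = 128.120028
  E ⇒ keep positive
Point 4:
  Latitude: degrees = first 2 digits = 27, minutes = 41.59434; 27 + 41.59434/60 = 27.693239
  hemisphere S, so the sign is −
  λ: degrees = first 3 digits = 78, minutes = 30.93505; 78 + 30.93505/60 = 78.515584
  W ⇒ negate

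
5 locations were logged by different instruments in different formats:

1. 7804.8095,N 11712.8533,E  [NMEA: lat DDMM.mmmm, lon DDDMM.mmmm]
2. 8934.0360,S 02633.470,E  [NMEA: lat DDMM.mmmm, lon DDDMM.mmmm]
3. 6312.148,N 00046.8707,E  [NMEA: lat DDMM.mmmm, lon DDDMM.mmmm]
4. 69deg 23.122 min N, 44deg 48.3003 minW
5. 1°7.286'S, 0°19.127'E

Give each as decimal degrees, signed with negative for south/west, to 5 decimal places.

1. 78.08016, 117.21422
2. -89.56727, 26.55783
3. 63.20247, 0.78118
4. 69.38537, -44.80501
5. -1.12143, 0.31878

Point 1:
  φ: split at 2 digits → 78° and 4.8095′; 78 + 4.8095/60 = 78.080158
  N → positive
  Lon: split at 3 digits → 117° and 12.8533′; 117 + 12.8533/60 = 117.214222
  E ⇒ keep positive
Point 2:
  Lat: split at 2 digits → 89° and 34.036′; 89 + 34.036/60 = 89.567267
  S ⇒ negate
  Longitude: split at 3 digits → 026° and 33.47′; 26 + 33.47/60 = 26.557833
  E ⇒ keep positive
Point 3:
  Latitude: split at 2 digits → 63° and 12.148′; 63 + 12.148/60 = 63.202467
  N ⇒ keep positive
  Longitude: split at 3 digits → 000° and 46.8707′; 0 + 46.8707/60 = 0.781178
  E → positive
Point 4:
  Latitude: 69 + 23.122/60 = 69.385367
  N ⇒ keep positive
  Longitude: 48.3003′ = 0.805005°; total 44.805005
  W ⇒ negate
Point 5:
  Latitude: 7.286′ = 0.121433°; total 1.121433
  S ⇒ negate
  λ: 19.127′ = 0.318783°; total 0.318783
  E → positive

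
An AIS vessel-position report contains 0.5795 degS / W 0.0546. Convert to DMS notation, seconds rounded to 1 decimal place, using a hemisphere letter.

0°34′46.2″ S, 0°03′16.6″ W

Lat: whole degrees 0; 34.77000′ → 34′ and 46.200″
λ: 0.054600 × 60 = 3.27600′ → 3′, remainder × 60 = 16.560″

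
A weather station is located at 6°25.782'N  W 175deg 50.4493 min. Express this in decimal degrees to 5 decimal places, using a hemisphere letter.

φ: 25.782′ = 0.429700°; total 6.429700
Longitude: 175 + 50.4493/60 = 175.840822

6.42970° N, 175.84082° W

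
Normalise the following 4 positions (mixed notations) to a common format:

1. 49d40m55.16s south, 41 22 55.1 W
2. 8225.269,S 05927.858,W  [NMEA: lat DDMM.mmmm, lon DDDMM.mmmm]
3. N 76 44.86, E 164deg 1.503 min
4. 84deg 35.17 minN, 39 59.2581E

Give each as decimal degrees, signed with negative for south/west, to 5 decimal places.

1. -49.68199, -41.38197
2. -82.42115, -59.46430
3. 76.74767, 164.02505
4. 84.58617, 39.98764

Point 1:
  Lat: 49 + 40/60 + 55.16/3600 = 49.681989
  S ⇒ negate
  Longitude: 41° + 22/60 + 55.1/3600 = 41 + 0.366667 + 0.015306 = 41.381972
  W ⇒ negate
Point 2:
  Latitude: degrees = first 2 digits = 82, minutes = 25.269; 82 + 25.269/60 = 82.421150
  hemisphere S, so the sign is −
  λ: split at 3 digits → 059° and 27.858′; 59 + 27.858/60 = 59.464300
  W ⇒ negate
Point 3:
  φ: 44.86′ = 0.747667°; total 76.747667
  N → positive
  λ: 164 + 1.503/60 = 164.025050
  E → positive
Point 4:
  Latitude: 84 + 35.17/60 = 84.586167
  N → positive
  λ: 59.2581′ = 0.987635°; total 39.987635
  E ⇒ keep positive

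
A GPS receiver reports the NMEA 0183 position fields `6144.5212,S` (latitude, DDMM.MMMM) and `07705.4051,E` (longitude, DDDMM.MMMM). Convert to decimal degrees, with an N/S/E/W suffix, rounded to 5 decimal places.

φ: split at 2 digits → 61° and 44.5212′; 61 + 44.5212/60 = 61.742020
λ: split at 3 digits → 077° and 5.4051′; 77 + 5.4051/60 = 77.090085

61.74202° S, 77.09009° E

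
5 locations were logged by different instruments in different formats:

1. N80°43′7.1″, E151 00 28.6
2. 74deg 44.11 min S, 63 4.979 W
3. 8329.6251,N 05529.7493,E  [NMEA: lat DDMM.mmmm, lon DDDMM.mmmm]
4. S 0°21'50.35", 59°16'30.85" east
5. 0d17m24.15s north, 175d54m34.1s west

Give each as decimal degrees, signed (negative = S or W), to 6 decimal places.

1. 80.718639, 151.007944
2. -74.735167, -63.082983
3. 83.493752, 55.495822
4. -0.363986, 59.275236
5. 0.290042, -175.909472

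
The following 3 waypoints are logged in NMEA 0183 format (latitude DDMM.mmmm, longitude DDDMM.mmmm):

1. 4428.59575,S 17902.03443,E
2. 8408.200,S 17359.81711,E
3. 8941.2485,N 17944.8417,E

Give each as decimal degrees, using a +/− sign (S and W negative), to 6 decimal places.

1. -44.476596, 179.033907
2. -84.136667, 173.996952
3. 89.687475, 179.747362

Point 1:
  φ: split at 2 digits → 44° and 28.59575′; 44 + 28.59575/60 = 44.4765958
  S → negative
  Longitude: split at 3 digits → 179° and 2.03443′; 179 + 2.03443/60 = 179.0339072
  E → positive
Point 2:
  Latitude: degrees = first 2 digits = 84, minutes = 8.2; 84 + 8.2/60 = 84.1366667
  S → negative
  λ: degrees = first 3 digits = 173, minutes = 59.81711; 173 + 59.81711/60 = 173.9969518
  E → positive
Point 3:
  Lat: degrees = first 2 digits = 89, minutes = 41.2485; 89 + 41.2485/60 = 89.6874750
  N ⇒ keep positive
  λ: split at 3 digits → 179° and 44.8417′; 179 + 44.8417/60 = 179.7473617
  E → positive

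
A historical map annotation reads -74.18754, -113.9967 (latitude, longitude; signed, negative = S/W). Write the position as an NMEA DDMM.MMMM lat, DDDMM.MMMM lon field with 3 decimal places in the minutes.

7411.252,S / 11359.802,W

Latitude is negative → S; |value| = 74.187540
Lat: 74° + 0.187540 × 60 = 74° 11.25240′
Longitude is negative → W; |value| = 113.996700
Longitude: minutes = (113.996700 − 113) × 60 = 59.80200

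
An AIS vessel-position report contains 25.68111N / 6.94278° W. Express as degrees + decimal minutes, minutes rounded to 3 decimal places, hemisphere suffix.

Lat: fractional part 0.681110 → 40.86660 minutes
Longitude: 6° + 0.942780 × 60 = 6° 56.56680′

25° 40.867′ N, 6° 56.567′ W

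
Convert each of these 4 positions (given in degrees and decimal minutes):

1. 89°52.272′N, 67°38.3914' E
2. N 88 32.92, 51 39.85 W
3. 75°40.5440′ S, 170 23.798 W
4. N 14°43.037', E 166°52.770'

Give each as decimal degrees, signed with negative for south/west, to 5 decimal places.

Point 1:
  φ: 89 + 52.272/60 = 89.871200
  N ⇒ keep positive
  Lon: 38.3914′ = 0.639857°; total 67.639857
  E ⇒ keep positive
Point 2:
  φ: 32.92′ = 0.548667°; total 88.548667
  N → positive
  Longitude: 51 + 39.85/60 = 51.664167
  W → negative
Point 3:
  φ: 40.544′ = 0.675733°; total 75.675733
  S → negative
  Longitude: 23.798′ = 0.396633°; total 170.396633
  W → negative
Point 4:
  Lat: 14 + 43.037/60 = 14.717283
  N → positive
  Longitude: 52.77′ = 0.879500°; total 166.879500
  E ⇒ keep positive

1. 89.87120, 67.63986
2. 88.54867, -51.66417
3. -75.67573, -170.39663
4. 14.71728, 166.87950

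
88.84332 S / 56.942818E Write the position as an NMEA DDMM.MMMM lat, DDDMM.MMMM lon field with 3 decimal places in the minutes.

8850.599,S / 05656.569,E

φ: 88° + 0.843320 × 60 = 88° 50.59920′
Lon: minutes = (56.942818 − 56) × 60 = 56.56908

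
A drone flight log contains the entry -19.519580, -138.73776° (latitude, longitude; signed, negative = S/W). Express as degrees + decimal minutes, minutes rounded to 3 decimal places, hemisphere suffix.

19° 31.175′ S, 138° 44.266′ W

Latitude is negative → S; |value| = 19.519580
Lat: minutes = (19.519580 − 19) × 60 = 31.17480
Longitude is negative → W; |value| = 138.737760
Longitude: minutes = (138.737760 − 138) × 60 = 44.26560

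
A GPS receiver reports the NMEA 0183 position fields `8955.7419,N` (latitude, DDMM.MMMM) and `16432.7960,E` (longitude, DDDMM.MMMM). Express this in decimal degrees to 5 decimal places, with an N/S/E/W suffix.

φ: degrees = first 2 digits = 89, minutes = 55.7419; 89 + 55.7419/60 = 89.929032
Longitude: degrees = first 3 digits = 164, minutes = 32.796; 164 + 32.796/60 = 164.546600

89.92903° N, 164.54660° E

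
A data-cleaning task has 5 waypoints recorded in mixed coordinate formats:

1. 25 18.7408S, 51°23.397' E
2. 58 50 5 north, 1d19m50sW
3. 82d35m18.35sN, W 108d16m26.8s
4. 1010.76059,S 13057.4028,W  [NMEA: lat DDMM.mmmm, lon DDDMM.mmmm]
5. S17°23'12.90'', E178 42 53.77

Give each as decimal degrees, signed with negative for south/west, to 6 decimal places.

Point 1:
  Latitude: 25 + 18.7408/60 = 25.3123467
  hemisphere S, so the sign is −
  λ: 23.397′ = 0.389950°; total 51.3899500
  E → positive
Point 2:
  Lat: 50′ + 5″ = 50.08333′; 58 + 50.08333/60 = 58.8347222
  N → positive
  Longitude: 1 + 19/60 + 50/3600 = 1.3305556
  hemisphere W, so the sign is −
Point 3:
  Latitude: 82 + 35/60 + 18.35/3600 = 82.5884306
  N → positive
  Lon: 16′ + 26.8″ = 16.44667′; 108 + 16.44667/60 = 108.2741111
  W ⇒ negate
Point 4:
  Latitude: split at 2 digits → 10° and 10.76059′; 10 + 10.76059/60 = 10.1793432
  S ⇒ negate
  Lon: degrees = first 3 digits = 130, minutes = 57.4028; 130 + 57.4028/60 = 130.9567133
  W → negative
Point 5:
  Latitude: 17° + 23/60 + 12.9/3600 = 17 + 0.383333 + 0.003583 = 17.3869167
  S ⇒ negate
  Longitude: 42′ + 53.77″ = 42.89617′; 178 + 42.89617/60 = 178.7149361
  E → positive

1. -25.312347, 51.389950
2. 58.834722, -1.330556
3. 82.588431, -108.274111
4. -10.179343, -130.956713
5. -17.386917, 178.714936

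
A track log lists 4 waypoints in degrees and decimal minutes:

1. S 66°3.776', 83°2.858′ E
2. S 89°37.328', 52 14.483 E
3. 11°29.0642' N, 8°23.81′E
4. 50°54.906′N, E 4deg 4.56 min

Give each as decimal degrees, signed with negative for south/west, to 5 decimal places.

1. -66.06293, 83.04763
2. -89.62213, 52.24138
3. 11.48440, 8.39683
4. 50.91510, 4.07600

Point 1:
  Latitude: 3.776′ = 0.062933°; total 66.062933
  hemisphere S, so the sign is −
  Lon: 83 + 2.858/60 = 83.047633
  E ⇒ keep positive
Point 2:
  Lat: 37.328′ = 0.622133°; total 89.622133
  S → negative
  Lon: 14.483′ = 0.241383°; total 52.241383
  E ⇒ keep positive
Point 3:
  φ: 29.0642′ = 0.484403°; total 11.484403
  N ⇒ keep positive
  λ: 8 + 23.81/60 = 8.396833
  E → positive
Point 4:
  Latitude: 50 + 54.906/60 = 50.915100
  N → positive
  Lon: 4.56′ = 0.076000°; total 4.076000
  E → positive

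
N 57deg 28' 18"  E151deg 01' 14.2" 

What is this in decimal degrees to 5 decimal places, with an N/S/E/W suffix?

57.47167° N, 151.02061° E

Latitude: 28′ + 18″ = 28.30000′; 57 + 28.30000/60 = 57.471667
Lon: 1′ + 14.2″ = 1.23667′; 151 + 1.23667/60 = 151.020611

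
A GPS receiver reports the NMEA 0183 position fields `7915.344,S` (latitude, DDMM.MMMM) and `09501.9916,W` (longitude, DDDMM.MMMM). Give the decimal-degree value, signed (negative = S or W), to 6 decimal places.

φ: degrees = first 2 digits = 79, minutes = 15.344; 79 + 15.344/60 = 79.2557333
S ⇒ negate
Longitude: degrees = first 3 digits = 95, minutes = 1.9916; 95 + 1.9916/60 = 95.0331933
W → negative

-79.255733, -95.033193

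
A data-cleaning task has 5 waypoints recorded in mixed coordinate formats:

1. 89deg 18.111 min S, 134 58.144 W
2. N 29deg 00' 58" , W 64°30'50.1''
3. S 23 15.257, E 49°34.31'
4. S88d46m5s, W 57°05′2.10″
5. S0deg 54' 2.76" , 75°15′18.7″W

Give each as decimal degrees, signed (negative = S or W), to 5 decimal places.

Point 1:
  φ: 18.111′ = 0.301850°; total 89.301850
  S → negative
  λ: 134 + 58.144/60 = 134.969067
  hemisphere W, so the sign is −
Point 2:
  φ: 29° + 0/60 + 58/3600 = 29 + 0.000000 + 0.016111 = 29.016111
  N ⇒ keep positive
  λ: 64 + 30/60 + 50.1/3600 = 64.513917
  W ⇒ negate
Point 3:
  φ: 23 + 15.257/60 = 23.254283
  S ⇒ negate
  Longitude: 49 + 34.31/60 = 49.571833
  E → positive
Point 4:
  Lat: 88° + 46/60 + 5/3600 = 88 + 0.766667 + 0.001389 = 88.768056
  S → negative
  Longitude: 5′ + 2.1″ = 5.03500′; 57 + 5.03500/60 = 57.083917
  hemisphere W, so the sign is −
Point 5:
  φ: 0° + 54/60 + 2.76/3600 = 0 + 0.900000 + 0.000767 = 0.900767
  S → negative
  λ: 75° + 15/60 + 18.7/3600 = 75 + 0.250000 + 0.005194 = 75.255194
  W → negative

1. -89.30185, -134.96907
2. 29.01611, -64.51392
3. -23.25428, 49.57183
4. -88.76806, -57.08392
5. -0.90077, -75.25519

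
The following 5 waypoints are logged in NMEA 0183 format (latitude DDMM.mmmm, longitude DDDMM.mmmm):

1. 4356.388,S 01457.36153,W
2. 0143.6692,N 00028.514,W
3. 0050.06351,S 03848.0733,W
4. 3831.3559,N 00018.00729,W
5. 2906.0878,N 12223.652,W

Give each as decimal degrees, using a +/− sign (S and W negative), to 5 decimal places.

Point 1:
  Lat: degrees = first 2 digits = 43, minutes = 56.388; 43 + 56.388/60 = 43.939800
  S ⇒ negate
  λ: split at 3 digits → 014° and 57.36153′; 14 + 57.36153/60 = 14.956026
  hemisphere W, so the sign is −
Point 2:
  Lat: degrees = first 2 digits = 1, minutes = 43.6692; 1 + 43.6692/60 = 1.727820
  N → positive
  λ: degrees = first 3 digits = 0, minutes = 28.514; 0 + 28.514/60 = 0.475233
  W → negative
Point 3:
  Latitude: split at 2 digits → 00° and 50.06351′; 0 + 50.06351/60 = 0.834392
  S ⇒ negate
  λ: split at 3 digits → 038° and 48.0733′; 38 + 48.0733/60 = 38.801222
  W → negative
Point 4:
  φ: degrees = first 2 digits = 38, minutes = 31.3559; 38 + 31.3559/60 = 38.522598
  N ⇒ keep positive
  λ: degrees = first 3 digits = 0, minutes = 18.00729; 0 + 18.00729/60 = 0.300122
  hemisphere W, so the sign is −
Point 5:
  Latitude: degrees = first 2 digits = 29, minutes = 6.0878; 29 + 6.0878/60 = 29.101463
  N ⇒ keep positive
  λ: split at 3 digits → 122° and 23.652′; 122 + 23.652/60 = 122.394200
  W → negative

1. -43.93980, -14.95603
2. 1.72782, -0.47523
3. -0.83439, -38.80122
4. 38.52260, -0.30012
5. 29.10146, -122.39420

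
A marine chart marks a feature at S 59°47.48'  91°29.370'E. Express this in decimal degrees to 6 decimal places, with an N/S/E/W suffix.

59.791333° S, 91.489500° E

φ: 59 + 47.48/60 = 59.7913333
Longitude: 91 + 29.37/60 = 91.4895000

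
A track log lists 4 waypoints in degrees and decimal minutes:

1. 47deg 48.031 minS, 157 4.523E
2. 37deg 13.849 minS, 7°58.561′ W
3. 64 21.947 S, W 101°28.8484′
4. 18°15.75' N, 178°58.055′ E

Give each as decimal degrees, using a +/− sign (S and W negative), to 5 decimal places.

1. -47.80052, 157.07538
2. -37.23082, -7.97602
3. -64.36578, -101.48081
4. 18.26250, 178.96758

Point 1:
  Lat: 48.031′ = 0.800517°; total 47.800517
  S ⇒ negate
  Longitude: 4.523′ = 0.075383°; total 157.075383
  E ⇒ keep positive
Point 2:
  Lat: 37 + 13.849/60 = 37.230817
  S → negative
  Longitude: 58.561′ = 0.976017°; total 7.976017
  W → negative
Point 3:
  Lat: 64 + 21.947/60 = 64.365783
  S → negative
  Longitude: 28.8484′ = 0.480807°; total 101.480807
  hemisphere W, so the sign is −
Point 4:
  Lat: 15.75′ = 0.262500°; total 18.262500
  N ⇒ keep positive
  Lon: 178 + 58.055/60 = 178.967583
  E ⇒ keep positive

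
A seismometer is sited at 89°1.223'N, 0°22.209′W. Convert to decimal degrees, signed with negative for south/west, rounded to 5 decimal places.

89.02038, -0.37015

φ: 89 + 1.223/60 = 89.020383
N → positive
Longitude: 0 + 22.209/60 = 0.370150
hemisphere W, so the sign is −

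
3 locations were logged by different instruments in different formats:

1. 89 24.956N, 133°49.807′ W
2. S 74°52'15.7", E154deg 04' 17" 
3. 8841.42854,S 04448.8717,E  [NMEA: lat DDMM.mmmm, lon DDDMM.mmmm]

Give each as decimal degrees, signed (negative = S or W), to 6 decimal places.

Point 1:
  Latitude: 24.956′ = 0.415933°; total 89.4159333
  N ⇒ keep positive
  Lon: 133 + 49.807/60 = 133.8301167
  W → negative
Point 2:
  Lat: 52′ + 15.7″ = 52.26167′; 74 + 52.26167/60 = 74.8710278
  hemisphere S, so the sign is −
  Lon: 154° + 4/60 + 17/3600 = 154 + 0.066667 + 0.004722 = 154.0713889
  E ⇒ keep positive
Point 3:
  Lat: degrees = first 2 digits = 88, minutes = 41.42854; 88 + 41.42854/60 = 88.6904757
  S ⇒ negate
  Lon: degrees = first 3 digits = 44, minutes = 48.8717; 44 + 48.8717/60 = 44.8145283
  E ⇒ keep positive

1. 89.415933, -133.830117
2. -74.871028, 154.071389
3. -88.690476, 44.814528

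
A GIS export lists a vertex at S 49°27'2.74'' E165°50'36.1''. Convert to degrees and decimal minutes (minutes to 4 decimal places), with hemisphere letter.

49° 27.0457′ S, 165° 50.6017′ E

φ: 27 + 2.74/60 = 27.045667′
λ: 50 + 36.1/60 = 50.601667′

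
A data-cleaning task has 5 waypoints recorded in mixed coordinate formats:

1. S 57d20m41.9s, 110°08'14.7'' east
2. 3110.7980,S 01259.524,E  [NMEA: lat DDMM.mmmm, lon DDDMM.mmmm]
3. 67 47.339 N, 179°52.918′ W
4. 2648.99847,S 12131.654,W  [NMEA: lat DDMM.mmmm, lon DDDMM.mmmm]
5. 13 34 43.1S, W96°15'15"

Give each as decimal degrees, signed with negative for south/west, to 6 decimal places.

Point 1:
  Lat: 57° + 20/60 + 41.9/3600 = 57 + 0.333333 + 0.011639 = 57.3449722
  S ⇒ negate
  Lon: 8′ + 14.7″ = 8.24500′; 110 + 8.24500/60 = 110.1374167
  E → positive
Point 2:
  Lat: split at 2 digits → 31° and 10.798′; 31 + 10.798/60 = 31.1799667
  S ⇒ negate
  λ: split at 3 digits → 012° and 59.524′; 12 + 59.524/60 = 12.9920667
  E → positive
Point 3:
  Lat: 47.339′ = 0.788983°; total 67.7889833
  N → positive
  λ: 179 + 52.918/60 = 179.8819667
  W → negative
Point 4:
  φ: split at 2 digits → 26° and 48.99847′; 26 + 48.99847/60 = 26.8166412
  S → negative
  Longitude: degrees = first 3 digits = 121, minutes = 31.654; 121 + 31.654/60 = 121.5275667
  hemisphere W, so the sign is −
Point 5:
  Lat: 13° + 34/60 + 43.1/3600 = 13 + 0.566667 + 0.011972 = 13.5786389
  hemisphere S, so the sign is −
  λ: 96° + 15/60 + 15/3600 = 96 + 0.250000 + 0.004167 = 96.2541667
  W ⇒ negate

1. -57.344972, 110.137417
2. -31.179967, 12.992067
3. 67.788983, -179.881967
4. -26.816641, -121.527567
5. -13.578639, -96.254167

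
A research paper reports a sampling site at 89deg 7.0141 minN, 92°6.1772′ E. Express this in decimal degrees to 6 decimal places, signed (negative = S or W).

89.116902, 92.102953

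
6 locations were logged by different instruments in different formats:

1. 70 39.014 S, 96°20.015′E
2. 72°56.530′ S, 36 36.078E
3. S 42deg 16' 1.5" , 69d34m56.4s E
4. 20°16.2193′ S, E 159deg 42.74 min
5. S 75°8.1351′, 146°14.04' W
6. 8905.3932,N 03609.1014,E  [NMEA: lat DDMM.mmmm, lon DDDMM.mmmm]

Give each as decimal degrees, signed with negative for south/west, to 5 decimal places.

1. -70.65023, 96.33358
2. -72.94217, 36.60130
3. -42.26708, 69.58233
4. -20.27032, 159.71233
5. -75.13559, -146.23400
6. 89.08989, 36.15169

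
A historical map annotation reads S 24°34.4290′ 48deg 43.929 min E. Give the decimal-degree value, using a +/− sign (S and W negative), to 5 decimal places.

Lat: 24 + 34.429/60 = 24.573817
hemisphere S, so the sign is −
Longitude: 48 + 43.929/60 = 48.732150
E ⇒ keep positive

-24.57382, 48.73215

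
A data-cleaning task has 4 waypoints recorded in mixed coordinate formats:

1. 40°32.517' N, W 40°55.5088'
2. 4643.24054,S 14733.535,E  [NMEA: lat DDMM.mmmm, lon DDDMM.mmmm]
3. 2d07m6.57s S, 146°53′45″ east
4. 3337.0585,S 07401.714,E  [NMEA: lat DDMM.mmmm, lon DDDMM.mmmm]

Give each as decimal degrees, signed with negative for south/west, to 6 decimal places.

Point 1:
  Lat: 32.517′ = 0.541950°; total 40.5419500
  N ⇒ keep positive
  λ: 55.5088′ = 0.925147°; total 40.9251467
  hemisphere W, so the sign is −
Point 2:
  Latitude: degrees = first 2 digits = 46, minutes = 43.24054; 46 + 43.24054/60 = 46.7206757
  hemisphere S, so the sign is −
  Longitude: degrees = first 3 digits = 147, minutes = 33.535; 147 + 33.535/60 = 147.5589167
  E ⇒ keep positive
Point 3:
  φ: 7′ + 6.57″ = 7.10950′; 2 + 7.10950/60 = 2.1184917
  S ⇒ negate
  Longitude: 146° + 53/60 + 45/3600 = 146 + 0.883333 + 0.012500 = 146.8958333
  E → positive
Point 4:
  Lat: degrees = first 2 digits = 33, minutes = 37.0585; 33 + 37.0585/60 = 33.6176417
  S → negative
  λ: split at 3 digits → 074° and 1.714′; 74 + 1.714/60 = 74.0285667
  E ⇒ keep positive

1. 40.541950, -40.925147
2. -46.720676, 147.558917
3. -2.118492, 146.895833
4. -33.617642, 74.028567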